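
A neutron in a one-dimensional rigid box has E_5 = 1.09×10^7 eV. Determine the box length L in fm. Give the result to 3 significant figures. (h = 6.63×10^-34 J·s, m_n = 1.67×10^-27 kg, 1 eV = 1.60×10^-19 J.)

From E_n = n²h²/(8m_nL²), L = n·h/√(8m_nE_n).
E_5 = 1.09×10^7 eV = 1.744×10^-12 J, so L = 5·6.63×10^-34/√(8·1.67×10^-27·1.744×10^-12) = 2.17×10^-14 m = 21.7 fm.

L = 21.7 fm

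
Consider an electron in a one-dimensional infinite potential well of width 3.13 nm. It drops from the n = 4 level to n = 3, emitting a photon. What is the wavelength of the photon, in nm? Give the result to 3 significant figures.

λ = 4.61×10^3 nm

E_1 = h²/(8m_eL²) = 6.150×10^-21 J, so ΔE = (4² − 3²)E_1 = 4.305×10^-20 J.
λ = hc/ΔE = (6.626×10^-34·2.998×10^8)/4.305×10^-20 = 4.61×10^-6 m = 4.61×10^3 nm.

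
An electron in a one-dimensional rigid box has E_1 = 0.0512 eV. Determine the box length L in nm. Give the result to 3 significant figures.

L = 2.71 nm

From E_n = n²h²/(8m_eL²), L = n·h/√(8m_eE_n).
E_1 = 0.0512 eV = 8.202×10^-21 J, so L = 1·6.626×10^-34/√(8·9.109×10^-31·8.202×10^-21) = 2.71×10^-9 m = 2.71 nm.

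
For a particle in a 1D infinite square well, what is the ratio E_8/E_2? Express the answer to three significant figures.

16.0

E_n ∝ n², so E_8/E_2 = 8²/2² = 64/4 = 16.0.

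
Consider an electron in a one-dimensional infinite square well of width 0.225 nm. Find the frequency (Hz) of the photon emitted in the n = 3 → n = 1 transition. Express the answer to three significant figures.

f = 1.44×10^16 Hz

E_1 = h²/(8m_eL²) = 1.190×10^-18 J and ΔE = (3² − 1²)E_1 = 9.520×10^-18 J.
f = ΔE/h = 9.520×10^-18/6.626×10^-34 = 1.44×10^16 Hz.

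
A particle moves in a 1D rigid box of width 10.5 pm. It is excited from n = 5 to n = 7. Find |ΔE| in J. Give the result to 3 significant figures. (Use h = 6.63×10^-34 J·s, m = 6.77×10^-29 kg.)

E_1 = h²/(8mL²) = 7.362×10^-18 J.
|ΔE| = |5² − 7²|·E_1 = 24·7.362×10^-18 J = 1.77×10^-16 J.

|ΔE| = 1.77×10^-16 J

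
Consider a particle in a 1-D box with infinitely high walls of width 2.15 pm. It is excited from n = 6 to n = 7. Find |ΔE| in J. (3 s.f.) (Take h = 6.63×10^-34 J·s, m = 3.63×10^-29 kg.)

|ΔE| = 4.26×10^-15 J

E_1 = h²/(8mL²) = 3.275×10^-16 J.
|ΔE| = |6² − 7²|·E_1 = 13·3.275×10^-16 J = 4.26×10^-15 J.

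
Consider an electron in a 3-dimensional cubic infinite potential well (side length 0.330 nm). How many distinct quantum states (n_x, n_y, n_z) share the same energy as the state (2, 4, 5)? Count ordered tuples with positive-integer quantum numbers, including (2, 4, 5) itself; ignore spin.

degeneracy = 6

The level has n_x² + n_y² + n_z² = 45. The ordered positive-integer solutions are (2, 4, 5), (2, 5, 4), (4, 2, 5), (4, 5, 2), (5, 2, 4), (5, 4, 2).
That gives 6 states.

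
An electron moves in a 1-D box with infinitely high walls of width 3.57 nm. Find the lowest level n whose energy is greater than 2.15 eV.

n = 9

E_1 = h²/(8m_eL²) = 4.727×10^-21 J = 0.02951 eV.
Need n² > 2.15/0.02951 = 72.86, i.e. n > 8.536.
The smallest integer satisfying this is n = 9.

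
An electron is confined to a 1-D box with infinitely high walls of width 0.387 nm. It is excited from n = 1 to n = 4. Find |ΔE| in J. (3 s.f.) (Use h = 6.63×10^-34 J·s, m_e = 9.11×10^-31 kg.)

E_1 = h²/(8m_eL²) = 4.027×10^-19 J.
|ΔE| = |1² − 4²|·E_1 = 15·4.027×10^-19 J = 6.04×10^-18 J.

|ΔE| = 6.04×10^-18 J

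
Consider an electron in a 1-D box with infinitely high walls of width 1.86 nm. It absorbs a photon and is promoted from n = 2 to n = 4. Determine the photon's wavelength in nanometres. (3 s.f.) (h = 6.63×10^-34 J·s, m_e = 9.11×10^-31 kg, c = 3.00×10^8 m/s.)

E_1 = h²/(8m_eL²) = 1.743×10^-20 J, so ΔE = (4² − 2²)E_1 = 2.092×10^-19 J.
λ = hc/ΔE = (6.63×10^-34·3.00×10^8)/2.092×10^-19 = 9.51×10^-7 m = 951 nm.

λ = 951 nm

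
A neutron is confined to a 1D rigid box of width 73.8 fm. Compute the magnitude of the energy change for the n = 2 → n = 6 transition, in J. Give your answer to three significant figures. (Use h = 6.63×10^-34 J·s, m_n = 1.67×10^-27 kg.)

E_1 = h²/(8m_nL²) = 6.041×10^-15 J.
|ΔE| = |2² − 6²|·E_1 = 32·6.041×10^-15 J = 1.93×10^-13 J.

|ΔE| = 1.93×10^-13 J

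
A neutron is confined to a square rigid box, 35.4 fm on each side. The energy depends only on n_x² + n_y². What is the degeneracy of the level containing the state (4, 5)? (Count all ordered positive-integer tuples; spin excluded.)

degeneracy = 2

The level has n_x² + n_y² = 41. The ordered positive-integer solutions are (4, 5), (5, 4).
That gives 2 states.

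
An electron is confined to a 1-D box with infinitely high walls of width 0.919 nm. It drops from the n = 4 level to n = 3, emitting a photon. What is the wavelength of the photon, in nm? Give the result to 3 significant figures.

λ = 398 nm

E_1 = h²/(8m_eL²) = 7.134×10^-20 J, so ΔE = (4² − 3²)E_1 = 4.994×10^-19 J.
λ = hc/ΔE = (6.626×10^-34·2.998×10^8)/4.994×10^-19 = 3.98×10^-7 m = 398 nm.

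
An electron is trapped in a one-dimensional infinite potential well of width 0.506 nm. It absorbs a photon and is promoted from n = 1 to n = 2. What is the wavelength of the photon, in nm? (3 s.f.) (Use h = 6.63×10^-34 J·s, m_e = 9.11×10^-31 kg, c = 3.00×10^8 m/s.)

E_1 = h²/(8m_eL²) = 2.356×10^-19 J, so ΔE = (2² − 1²)E_1 = 7.068×10^-19 J.
λ = hc/ΔE = (6.63×10^-34·3.00×10^8)/7.068×10^-19 = 2.81×10^-7 m = 281 nm.

λ = 281 nm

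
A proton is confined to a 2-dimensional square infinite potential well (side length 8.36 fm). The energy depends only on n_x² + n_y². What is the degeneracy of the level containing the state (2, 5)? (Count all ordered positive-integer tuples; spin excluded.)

The level has n_x² + n_y² = 29. The ordered positive-integer solutions are (2, 5), (5, 2).
That gives 2 states.

degeneracy = 2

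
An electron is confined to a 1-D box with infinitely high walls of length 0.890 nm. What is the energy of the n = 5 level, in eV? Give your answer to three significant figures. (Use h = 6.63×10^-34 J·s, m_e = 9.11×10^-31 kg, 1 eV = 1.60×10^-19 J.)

E_5 = 11.9 eV

For an infinite well E_n = n²h²/(8m_eL²), so E_1 = h²/(8m_eL²) = (6.63×10^-34)²/(8·9.11×10^-31·(8.90×10^-10 m)²) = 7.614×10^-20 J.
Then E_5 = 5²·E_1 = 25·7.614×10^-20 J = 1.903×10^-18 J.
Converting, E_5 = 1.903×10^-18 J / (1.60×10^-19 J/eV) = 11.9 eV.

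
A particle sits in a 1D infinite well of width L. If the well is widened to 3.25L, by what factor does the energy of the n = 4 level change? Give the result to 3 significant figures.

0.0947

E_n ∝ 1/L², so the energy scales by 1/3.25² = 0.0947.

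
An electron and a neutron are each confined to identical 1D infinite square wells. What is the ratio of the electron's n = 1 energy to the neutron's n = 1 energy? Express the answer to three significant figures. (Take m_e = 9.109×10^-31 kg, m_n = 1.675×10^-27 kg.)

E_n ∝ 1/m at fixed n and L, so the ratio is m_n/m_e = 1.675×10^-27/9.109×10^-31 = 1.84×10^3.

1.84×10^3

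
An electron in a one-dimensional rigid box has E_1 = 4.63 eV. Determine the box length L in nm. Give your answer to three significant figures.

From E_n = n²h²/(8m_eL²), L = n·h/√(8m_eE_n).
E_1 = 4.63 eV = 7.417×10^-19 J, so L = 1·6.626×10^-34/√(8·9.109×10^-31·7.417×10^-19) = 2.85×10^-10 m = 0.285 nm.

L = 0.285 nm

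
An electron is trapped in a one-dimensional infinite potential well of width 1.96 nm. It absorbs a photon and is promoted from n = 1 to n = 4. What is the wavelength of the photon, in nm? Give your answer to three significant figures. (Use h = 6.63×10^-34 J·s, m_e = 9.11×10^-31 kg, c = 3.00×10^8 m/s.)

E_1 = h²/(8m_eL²) = 1.570×10^-20 J, so ΔE = (4² − 1²)E_1 = 2.355×10^-19 J.
λ = hc/ΔE = (6.63×10^-34·3.00×10^8)/2.355×10^-19 = 8.45×10^-7 m = 845 nm.

λ = 845 nm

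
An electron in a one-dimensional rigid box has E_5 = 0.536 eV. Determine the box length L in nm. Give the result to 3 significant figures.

From E_n = n²h²/(8m_eL²), L = n·h/√(8m_eE_n).
E_5 = 0.536 eV = 8.587×10^-20 J, so L = 5·6.626×10^-34/√(8·9.109×10^-31·8.587×10^-20) = 4.19×10^-9 m = 4.19 nm.

L = 4.19 nm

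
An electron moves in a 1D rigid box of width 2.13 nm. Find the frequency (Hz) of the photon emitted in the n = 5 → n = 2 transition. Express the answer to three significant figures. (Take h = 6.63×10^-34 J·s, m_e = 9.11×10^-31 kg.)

f = 4.21×10^14 Hz

E_1 = h²/(8m_eL²) = 1.329×10^-20 J and ΔE = (5² − 2²)E_1 = 2.791×10^-19 J.
f = ΔE/h = 2.791×10^-19/6.63×10^-34 = 4.21×10^14 Hz.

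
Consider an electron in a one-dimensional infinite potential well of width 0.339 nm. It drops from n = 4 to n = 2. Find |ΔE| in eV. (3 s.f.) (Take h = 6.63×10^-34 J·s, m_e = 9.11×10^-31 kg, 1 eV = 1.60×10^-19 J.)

E_1 = h²/(8m_eL²) = 5.248×10^-19 J.
|ΔE| = |4² − 2²|·E_1 = 12·5.248×10^-19 J = 6.298×10^-18 J = 39.4 eV.

|ΔE| = 39.4 eV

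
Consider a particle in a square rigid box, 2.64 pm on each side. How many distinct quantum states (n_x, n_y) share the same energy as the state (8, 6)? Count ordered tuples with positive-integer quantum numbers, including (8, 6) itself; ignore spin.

degeneracy = 2

The level has n_x² + n_y² = 100. The ordered positive-integer solutions are (6, 8), (8, 6).
That gives 2 states.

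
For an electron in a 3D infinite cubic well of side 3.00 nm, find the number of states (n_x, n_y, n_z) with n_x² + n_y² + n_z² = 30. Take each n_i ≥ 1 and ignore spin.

degeneracy = 6

The level has n_x² + n_y² + n_z² = 30. The ordered positive-integer solutions are (1, 2, 5), (1, 5, 2), (2, 1, 5), (2, 5, 1), (5, 1, 2), (5, 2, 1).
That gives 6 states.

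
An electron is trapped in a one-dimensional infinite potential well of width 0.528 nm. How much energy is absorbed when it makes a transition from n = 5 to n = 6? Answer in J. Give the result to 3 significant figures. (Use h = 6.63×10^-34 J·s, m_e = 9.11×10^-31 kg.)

E_1 = h²/(8m_eL²) = 2.163×10^-19 J.
|ΔE| = |5² − 6²|·E_1 = 11·2.163×10^-19 J = 2.38×10^-18 J.

|ΔE| = 2.38×10^-18 J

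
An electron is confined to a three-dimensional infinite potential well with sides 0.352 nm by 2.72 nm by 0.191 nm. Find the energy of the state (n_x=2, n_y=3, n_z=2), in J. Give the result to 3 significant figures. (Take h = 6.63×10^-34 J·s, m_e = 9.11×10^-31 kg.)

E = 8.63×10^-18 J

For a 3D rectangular well E = (h²/8m_e)·Σ n_i²/L_i² = (6.63×10^-34)²/(8·9.11×10^-31) · [2²/(0.352 nm)² + 3²/(2.72 nm)² + 2²/(0.191 nm)²].
Evaluating gives E = 8.63×10^-18 J.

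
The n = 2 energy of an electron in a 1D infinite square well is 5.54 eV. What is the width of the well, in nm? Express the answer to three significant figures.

From E_n = n²h²/(8m_eL²), L = n·h/√(8m_eE_n).
E_2 = 5.54 eV = 8.875×10^-19 J, so L = 2·6.626×10^-34/√(8·9.109×10^-31·8.875×10^-19) = 5.21×10^-10 m = 0.521 nm.

L = 0.521 nm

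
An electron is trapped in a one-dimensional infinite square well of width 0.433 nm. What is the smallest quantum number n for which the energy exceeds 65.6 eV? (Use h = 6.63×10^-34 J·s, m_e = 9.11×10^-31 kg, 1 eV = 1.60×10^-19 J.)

E_1 = h²/(8m_eL²) = 3.217×10^-19 J = 2.011 eV.
Need n² > 65.6/2.011 = 32.62, i.e. n > 5.711.
The smallest integer satisfying this is n = 6.

n = 6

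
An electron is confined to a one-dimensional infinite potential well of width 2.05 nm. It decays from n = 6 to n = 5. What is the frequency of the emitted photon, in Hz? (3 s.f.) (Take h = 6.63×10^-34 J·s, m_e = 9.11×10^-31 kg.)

f = 2.38×10^14 Hz

E_1 = h²/(8m_eL²) = 1.435×10^-20 J and ΔE = (6² − 5²)E_1 = 1.579×10^-19 J.
f = ΔE/h = 1.579×10^-19/6.63×10^-34 = 2.38×10^14 Hz.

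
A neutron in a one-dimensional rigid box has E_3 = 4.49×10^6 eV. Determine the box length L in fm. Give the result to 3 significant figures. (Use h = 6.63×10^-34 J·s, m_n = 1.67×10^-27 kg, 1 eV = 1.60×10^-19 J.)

From E_n = n²h²/(8m_nL²), L = n·h/√(8m_nE_n).
E_3 = 4.49×10^6 eV = 7.184×10^-13 J, so L = 3·6.63×10^-34/√(8·1.67×10^-27·7.184×10^-13) = 2.03×10^-14 m = 20.3 fm.

L = 20.3 fm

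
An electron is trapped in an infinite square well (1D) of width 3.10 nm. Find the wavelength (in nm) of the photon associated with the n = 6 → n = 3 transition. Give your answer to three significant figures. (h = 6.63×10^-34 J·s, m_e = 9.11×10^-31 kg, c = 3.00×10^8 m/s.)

E_1 = h²/(8m_eL²) = 6.276×10^-21 J, so ΔE = (6² − 3²)E_1 = 1.695×10^-19 J.
λ = hc/ΔE = (6.63×10^-34·3.00×10^8)/1.695×10^-19 = 1.17×10^-6 m = 1.17×10^3 nm.

λ = 1.17×10^3 nm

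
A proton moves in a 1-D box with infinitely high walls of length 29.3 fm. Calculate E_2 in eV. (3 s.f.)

For an infinite well E_n = n²h²/(8m_pL²), so E_1 = h²/(8m_pL²) = (6.626×10^-34)²/(8·1.673×10^-27·(2.93×10^-14 m)²) = 3.821×10^-14 J.
Then E_2 = 2²·E_1 = 4·3.821×10^-14 J = 1.528×10^-13 J.
Converting, E_2 = 1.528×10^-13 J / (1.602×10^-19 J/eV) = 9.54×10^5 eV.

E_2 = 9.54×10^5 eV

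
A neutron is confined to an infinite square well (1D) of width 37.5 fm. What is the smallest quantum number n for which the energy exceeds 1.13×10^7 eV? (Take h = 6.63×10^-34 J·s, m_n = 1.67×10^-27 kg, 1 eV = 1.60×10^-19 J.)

E_1 = h²/(8m_nL²) = 2.340×10^-14 J = 1.462×10^5 eV.
Need n² > 1.13×10^7/1.462×10^5 = 77.29, i.e. n > 8.791.
The smallest integer satisfying this is n = 9.

n = 9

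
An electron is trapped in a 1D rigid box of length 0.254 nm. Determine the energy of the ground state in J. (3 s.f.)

E_1 = 9.34×10^-19 J

For an infinite well E_n = n²h²/(8m_eL²), so E_1 = h²/(8m_eL²) = (6.626×10^-34)²/(8·9.109×10^-31·(2.54×10^-10 m)²) = 9.338×10^-19 J.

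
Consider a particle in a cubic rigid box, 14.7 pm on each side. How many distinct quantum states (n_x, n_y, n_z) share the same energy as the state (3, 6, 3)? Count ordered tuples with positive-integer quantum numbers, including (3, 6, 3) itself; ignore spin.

degeneracy = 12

The level has n_x² + n_y² + n_z² = 54. The ordered positive-integer solutions are (1, 2, 7), (1, 7, 2), (2, 1, 7), (2, 5, 5), (2, 7, 1), (3, 3, 6), (3, 6, 3), (5, 2, 5), (5, 5, 2), (6, 3, 3), (7, 1, 2), (7, 2, 1).
That gives 12 states.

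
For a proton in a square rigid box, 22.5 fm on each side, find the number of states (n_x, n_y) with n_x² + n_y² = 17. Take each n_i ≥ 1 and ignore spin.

degeneracy = 2

The level has n_x² + n_y² = 17. The ordered positive-integer solutions are (1, 4), (4, 1).
That gives 2 states.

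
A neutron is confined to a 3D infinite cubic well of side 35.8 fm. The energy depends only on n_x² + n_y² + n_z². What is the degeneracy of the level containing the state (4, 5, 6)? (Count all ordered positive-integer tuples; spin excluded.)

The level has n_x² + n_y² + n_z² = 77. The ordered positive-integer solutions are (2, 3, 8), (2, 8, 3), (3, 2, 8), (3, 8, 2), (4, 5, 6), (4, 6, 5), (5, 4, 6), (5, 6, 4), (6, 4, 5), (6, 5, 4), (8, 2, 3), (8, 3, 2).
That gives 12 states.

degeneracy = 12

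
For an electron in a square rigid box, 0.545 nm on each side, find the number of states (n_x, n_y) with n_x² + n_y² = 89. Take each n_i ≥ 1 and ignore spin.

The level has n_x² + n_y² = 89. The ordered positive-integer solutions are (5, 8), (8, 5).
That gives 2 states.

degeneracy = 2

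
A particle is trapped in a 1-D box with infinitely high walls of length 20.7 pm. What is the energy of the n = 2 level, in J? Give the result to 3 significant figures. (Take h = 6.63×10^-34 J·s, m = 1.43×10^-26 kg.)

For an infinite well E_n = n²h²/(8mL²), so E_1 = h²/(8mL²) = (6.63×10^-34)²/(8·1.43×10^-26·(2.07×10^-11 m)²) = 8.967×10^-21 J.
Then E_2 = 2²·E_1 = 4·8.967×10^-21 J = 3.59×10^-20 J.

E_2 = 3.59×10^-20 J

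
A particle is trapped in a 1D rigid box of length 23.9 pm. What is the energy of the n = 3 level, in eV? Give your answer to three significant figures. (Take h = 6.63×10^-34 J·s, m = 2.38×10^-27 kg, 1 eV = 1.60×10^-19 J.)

E_3 = 2.27 eV

For an infinite well E_n = n²h²/(8mL²), so E_1 = h²/(8mL²) = (6.63×10^-34)²/(8·2.38×10^-27·(2.39×10^-11 m)²) = 4.042×10^-20 J.
Then E_3 = 3²·E_1 = 9·4.042×10^-20 J = 3.638×10^-19 J.
Converting, E_3 = 3.638×10^-19 J / (1.60×10^-19 J/eV) = 2.27 eV.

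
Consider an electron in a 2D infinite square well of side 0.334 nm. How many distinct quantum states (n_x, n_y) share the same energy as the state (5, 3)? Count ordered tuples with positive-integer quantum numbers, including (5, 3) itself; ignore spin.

degeneracy = 2

The level has n_x² + n_y² = 34. The ordered positive-integer solutions are (3, 5), (5, 3).
That gives 2 states.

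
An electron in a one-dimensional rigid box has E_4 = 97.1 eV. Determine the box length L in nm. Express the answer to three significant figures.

L = 0.249 nm

From E_n = n²h²/(8m_eL²), L = n·h/√(8m_eE_n).
E_4 = 97.1 eV = 1.556×10^-17 J, so L = 4·6.626×10^-34/√(8·9.109×10^-31·1.556×10^-17) = 2.49×10^-10 m = 0.249 nm.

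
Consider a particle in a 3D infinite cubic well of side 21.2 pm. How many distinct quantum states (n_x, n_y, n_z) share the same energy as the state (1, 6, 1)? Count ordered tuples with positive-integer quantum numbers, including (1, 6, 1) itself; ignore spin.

The level has n_x² + n_y² + n_z² = 38. The ordered positive-integer solutions are (1, 1, 6), (1, 6, 1), (2, 3, 5), (2, 5, 3), (3, 2, 5), (3, 5, 2), (5, 2, 3), (5, 3, 2), (6, 1, 1).
That gives 9 states.

degeneracy = 9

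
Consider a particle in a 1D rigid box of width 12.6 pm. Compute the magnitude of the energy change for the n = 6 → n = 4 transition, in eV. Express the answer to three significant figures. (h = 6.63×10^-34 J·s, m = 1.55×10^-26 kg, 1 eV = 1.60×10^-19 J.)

E_1 = h²/(8mL²) = 2.233×10^-20 J.
|ΔE| = |6² − 4²|·E_1 = 20·2.233×10^-20 J = 4.466×10^-19 J = 2.79 eV.

|ΔE| = 2.79 eV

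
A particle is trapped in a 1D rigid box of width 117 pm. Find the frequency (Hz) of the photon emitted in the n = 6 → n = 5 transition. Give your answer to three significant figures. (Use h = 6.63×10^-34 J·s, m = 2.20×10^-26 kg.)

E_1 = h²/(8mL²) = 1.824×10^-22 J and ΔE = (6² − 5²)E_1 = 2.006×10^-21 J.
f = ΔE/h = 2.006×10^-21/6.63×10^-34 = 3.03×10^12 Hz.

f = 3.03×10^12 Hz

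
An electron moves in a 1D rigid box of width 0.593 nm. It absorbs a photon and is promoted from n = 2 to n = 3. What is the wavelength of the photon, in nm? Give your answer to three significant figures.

E_1 = h²/(8m_eL²) = 1.713×10^-19 J, so ΔE = (3² − 2²)E_1 = 8.565×10^-19 J.
λ = hc/ΔE = (6.626×10^-34·2.998×10^8)/8.565×10^-19 = 2.32×10^-7 m = 232 nm.

λ = 232 nm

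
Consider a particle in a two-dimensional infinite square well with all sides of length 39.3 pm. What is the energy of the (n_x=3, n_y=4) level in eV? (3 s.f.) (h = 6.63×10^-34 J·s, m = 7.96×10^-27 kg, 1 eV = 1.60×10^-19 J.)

For a 2D rectangular well E = (h²/8m)·Σ n_i²/L_i² = (6.63×10^-34)²/(8·7.96×10^-27) · [3²/(39.3 pm)² + 4²/(39.3 pm)²].
Evaluating gives E = 1.117×10^-19 J = 0.698 eV.

E = 0.698 eV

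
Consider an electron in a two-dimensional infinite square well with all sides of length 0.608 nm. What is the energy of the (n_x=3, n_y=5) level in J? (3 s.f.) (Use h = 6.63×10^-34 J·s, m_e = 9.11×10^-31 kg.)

For a 2D rectangular well E = (h²/8m_e)·Σ n_i²/L_i² = (6.63×10^-34)²/(8·9.11×10^-31) · [3²/(0.608 nm)² + 5²/(0.608 nm)²].
Evaluating gives E = 5.55×10^-18 J.

E = 5.55×10^-18 J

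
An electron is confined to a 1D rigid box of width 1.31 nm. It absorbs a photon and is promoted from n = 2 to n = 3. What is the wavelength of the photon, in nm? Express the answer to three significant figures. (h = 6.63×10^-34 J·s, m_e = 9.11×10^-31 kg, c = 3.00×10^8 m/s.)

λ = 1.13×10^3 nm

E_1 = h²/(8m_eL²) = 3.515×10^-20 J, so ΔE = (3² − 2²)E_1 = 1.758×10^-19 J.
λ = hc/ΔE = (6.63×10^-34·3.00×10^8)/1.758×10^-19 = 1.13×10^-6 m = 1.13×10^3 nm.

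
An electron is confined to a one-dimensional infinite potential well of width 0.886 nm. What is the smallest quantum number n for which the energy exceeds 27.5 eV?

n = 8

E_1 = h²/(8m_eL²) = 7.675×10^-20 J = 0.4791 eV.
Need n² > 27.5/0.4791 = 57.40, i.e. n > 7.576.
The smallest integer satisfying this is n = 8.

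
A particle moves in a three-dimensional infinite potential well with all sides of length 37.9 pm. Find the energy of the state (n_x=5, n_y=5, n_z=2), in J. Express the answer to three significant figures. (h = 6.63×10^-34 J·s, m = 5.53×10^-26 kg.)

E = 3.74×10^-20 J

For a 3D rectangular well E = (h²/8m)·Σ n_i²/L_i² = (6.63×10^-34)²/(8·5.53×10^-26) · [5²/(37.9 pm)² + 5²/(37.9 pm)² + 2²/(37.9 pm)²].
Evaluating gives E = 3.74×10^-20 J.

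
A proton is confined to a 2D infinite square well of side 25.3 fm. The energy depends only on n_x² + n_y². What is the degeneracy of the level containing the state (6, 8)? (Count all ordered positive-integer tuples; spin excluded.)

degeneracy = 2

The level has n_x² + n_y² = 100. The ordered positive-integer solutions are (6, 8), (8, 6).
That gives 2 states.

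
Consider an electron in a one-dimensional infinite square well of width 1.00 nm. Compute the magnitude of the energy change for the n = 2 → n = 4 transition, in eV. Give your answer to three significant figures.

|ΔE| = 4.51 eV

E_1 = h²/(8m_eL²) = 6.025×10^-20 J.
|ΔE| = |2² − 4²|·E_1 = 12·6.025×10^-20 J = 7.230×10^-19 J = 4.51 eV.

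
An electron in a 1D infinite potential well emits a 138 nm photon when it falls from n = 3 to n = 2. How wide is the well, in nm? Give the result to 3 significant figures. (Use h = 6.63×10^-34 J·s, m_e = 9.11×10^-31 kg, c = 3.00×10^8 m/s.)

L = 0.457 nm

The photon carries ΔE = hc/λ = 6.63×10^-34·3.00×10^8/1.38×10^-7 m = 1.441×10^-18 J.
Since ΔE = (3² − 2²)E_1, E_1 = 2.882×10^-19 J, and L = h/√(8m_eE_1) = 4.57×10^-10 m = 0.457 nm.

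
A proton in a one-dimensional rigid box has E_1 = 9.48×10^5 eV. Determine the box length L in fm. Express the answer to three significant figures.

L = 14.7 fm

From E_n = n²h²/(8m_pL²), L = n·h/√(8m_pE_n).
E_1 = 9.48×10^5 eV = 1.519×10^-13 J, so L = 1·6.626×10^-34/√(8·1.673×10^-27·1.519×10^-13) = 1.47×10^-14 m = 14.7 fm.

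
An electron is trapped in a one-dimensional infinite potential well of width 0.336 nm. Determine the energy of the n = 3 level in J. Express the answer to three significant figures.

For an infinite well E_n = n²h²/(8m_eL²), so E_1 = h²/(8m_eL²) = (6.626×10^-34)²/(8·9.109×10^-31·(3.36×10^-10 m)²) = 5.337×10^-19 J.
Then E_3 = 3²·E_1 = 9·5.337×10^-19 J = 4.80×10^-18 J.

E_3 = 4.80×10^-18 J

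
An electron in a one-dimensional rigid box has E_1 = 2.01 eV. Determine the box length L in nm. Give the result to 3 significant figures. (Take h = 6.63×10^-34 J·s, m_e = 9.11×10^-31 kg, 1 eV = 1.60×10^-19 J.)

L = 0.433 nm

From E_n = n²h²/(8m_eL²), L = n·h/√(8m_eE_n).
E_1 = 2.01 eV = 3.216×10^-19 J, so L = 1·6.63×10^-34/√(8·9.11×10^-31·3.216×10^-19) = 4.33×10^-10 m = 0.433 nm.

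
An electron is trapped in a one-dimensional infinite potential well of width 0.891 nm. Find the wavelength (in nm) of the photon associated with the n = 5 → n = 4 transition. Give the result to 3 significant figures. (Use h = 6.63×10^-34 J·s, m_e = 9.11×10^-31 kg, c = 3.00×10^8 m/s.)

E_1 = h²/(8m_eL²) = 7.597×10^-20 J, so ΔE = (5² − 4²)E_1 = 6.837×10^-19 J.
λ = hc/ΔE = (6.63×10^-34·3.00×10^8)/6.837×10^-19 = 2.91×10^-7 m = 291 nm.

λ = 291 nm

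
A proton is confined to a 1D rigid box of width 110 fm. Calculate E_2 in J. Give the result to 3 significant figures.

E_2 = 1.08×10^-14 J

For an infinite well E_n = n²h²/(8m_pL²), so E_1 = h²/(8m_pL²) = (6.626×10^-34)²/(8·1.673×10^-27·(1.10×10^-13 m)²) = 2.711×10^-15 J.
Then E_2 = 2²·E_1 = 4·2.711×10^-15 J = 1.08×10^-14 J.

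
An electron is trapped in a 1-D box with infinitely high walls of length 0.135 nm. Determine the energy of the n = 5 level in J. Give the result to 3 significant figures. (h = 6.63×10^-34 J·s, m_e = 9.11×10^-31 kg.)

For an infinite well E_n = n²h²/(8m_eL²), so E_1 = h²/(8m_eL²) = (6.63×10^-34)²/(8·9.11×10^-31·(1.35×10^-10 m)²) = 3.309×10^-18 J.
Then E_5 = 5²·E_1 = 25·3.309×10^-18 J = 8.27×10^-17 J.

E_5 = 8.27×10^-17 J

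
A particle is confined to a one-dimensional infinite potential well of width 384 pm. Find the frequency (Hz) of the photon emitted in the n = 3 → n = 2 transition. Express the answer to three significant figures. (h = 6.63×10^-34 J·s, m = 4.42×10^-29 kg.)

E_1 = h²/(8mL²) = 8.430×10^-21 J and ΔE = (3² − 2²)E_1 = 4.215×10^-20 J.
f = ΔE/h = 4.215×10^-20/6.63×10^-34 = 6.36×10^13 Hz.

f = 6.36×10^13 Hz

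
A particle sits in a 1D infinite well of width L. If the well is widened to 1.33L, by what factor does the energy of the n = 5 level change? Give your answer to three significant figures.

0.565

E_n ∝ 1/L², so the energy scales by 1/1.33² = 0.565.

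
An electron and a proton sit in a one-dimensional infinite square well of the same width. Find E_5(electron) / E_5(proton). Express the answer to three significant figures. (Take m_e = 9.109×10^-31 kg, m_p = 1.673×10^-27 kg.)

E_n ∝ 1/m at fixed n and L, so the ratio is m_p/m_e = 1.673×10^-27/9.109×10^-31 = 1.84×10^3.

1.84×10^3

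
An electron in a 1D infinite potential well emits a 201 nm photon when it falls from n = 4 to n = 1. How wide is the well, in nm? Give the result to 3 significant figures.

The photon carries ΔE = hc/λ = 6.626×10^-34·2.998×10^8/2.01×10^-7 m = 9.883×10^-19 J.
Since ΔE = (4² − 1²)E_1, E_1 = 6.589×10^-20 J, and L = h/√(8m_eE_1) = 9.56×10^-10 m = 0.956 nm.

L = 0.956 nm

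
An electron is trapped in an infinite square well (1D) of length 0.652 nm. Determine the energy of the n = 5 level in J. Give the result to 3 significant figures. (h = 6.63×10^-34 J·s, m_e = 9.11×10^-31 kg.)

E_5 = 3.55×10^-18 J

For an infinite well E_n = n²h²/(8m_eL²), so E_1 = h²/(8m_eL²) = (6.63×10^-34)²/(8·9.11×10^-31·(6.52×10^-10 m)²) = 1.419×10^-19 J.
Then E_5 = 5²·E_1 = 25·1.419×10^-19 J = 3.55×10^-18 J.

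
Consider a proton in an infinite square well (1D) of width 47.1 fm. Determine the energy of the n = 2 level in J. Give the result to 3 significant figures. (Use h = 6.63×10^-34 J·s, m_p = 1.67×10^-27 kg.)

E_2 = 5.93×10^-14 J

For an infinite well E_n = n²h²/(8m_pL²), so E_1 = h²/(8m_pL²) = (6.63×10^-34)²/(8·1.67×10^-27·(4.71×10^-14 m)²) = 1.483×10^-14 J.
Then E_2 = 2²·E_1 = 4·1.483×10^-14 J = 5.93×10^-14 J.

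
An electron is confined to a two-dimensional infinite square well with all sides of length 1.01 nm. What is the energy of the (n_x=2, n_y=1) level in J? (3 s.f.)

For a 2D rectangular well E = (h²/8m_e)·Σ n_i²/L_i² = (6.626×10^-34)²/(8·9.109×10^-31) · [2²/(1.01 nm)² + 1²/(1.01 nm)²].
Evaluating gives E = 2.95×10^-19 J.

E = 2.95×10^-19 J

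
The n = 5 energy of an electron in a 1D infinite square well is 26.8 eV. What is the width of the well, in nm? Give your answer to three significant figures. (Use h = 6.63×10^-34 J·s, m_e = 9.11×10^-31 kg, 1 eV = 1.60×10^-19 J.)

L = 0.593 nm

From E_n = n²h²/(8m_eL²), L = n·h/√(8m_eE_n).
E_5 = 26.8 eV = 4.288×10^-18 J, so L = 5·6.63×10^-34/√(8·9.11×10^-31·4.288×10^-18) = 5.93×10^-10 m = 0.593 nm.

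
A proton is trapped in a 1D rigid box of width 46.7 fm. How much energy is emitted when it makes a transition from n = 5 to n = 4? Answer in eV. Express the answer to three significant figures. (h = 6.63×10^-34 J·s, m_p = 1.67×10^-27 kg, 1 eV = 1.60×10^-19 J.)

E_1 = h²/(8m_pL²) = 1.509×10^-14 J.
|ΔE| = |5² − 4²|·E_1 = 9·1.509×10^-14 J = 1.358×10^-13 J = 8.49×10^5 eV.

|ΔE| = 8.49×10^5 eV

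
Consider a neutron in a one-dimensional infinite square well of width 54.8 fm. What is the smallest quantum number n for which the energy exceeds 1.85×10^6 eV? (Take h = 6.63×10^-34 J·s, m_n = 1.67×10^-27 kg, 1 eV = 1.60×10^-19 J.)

n = 6

E_1 = h²/(8m_nL²) = 1.096×10^-14 J = 6.850×10^4 eV.
Need n² > 1.85×10^6/6.850×10^4 = 27.01, i.e. n > 5.197.
The smallest integer satisfying this is n = 6.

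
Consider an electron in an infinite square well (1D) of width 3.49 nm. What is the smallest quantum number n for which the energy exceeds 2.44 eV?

E_1 = h²/(8m_eL²) = 4.946×10^-21 J = 0.03087 eV.
Need n² > 2.44/0.03087 = 79.04, i.e. n > 8.890.
The smallest integer satisfying this is n = 9.

n = 9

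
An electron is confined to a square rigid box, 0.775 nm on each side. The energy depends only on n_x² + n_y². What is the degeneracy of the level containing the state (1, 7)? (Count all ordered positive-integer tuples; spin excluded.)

degeneracy = 3

The level has n_x² + n_y² = 50. The ordered positive-integer solutions are (1, 7), (5, 5), (7, 1).
That gives 3 states.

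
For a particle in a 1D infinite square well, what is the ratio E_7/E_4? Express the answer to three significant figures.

E_n ∝ n², so E_7/E_4 = 7²/4² = 49/16 = 3.06.

3.06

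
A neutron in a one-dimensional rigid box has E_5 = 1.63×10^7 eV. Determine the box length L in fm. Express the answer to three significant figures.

L = 17.7 fm

From E_n = n²h²/(8m_nL²), L = n·h/√(8m_nE_n).
E_5 = 1.63×10^7 eV = 2.611×10^-12 J, so L = 5·6.626×10^-34/√(8·1.675×10^-27·2.611×10^-12) = 1.77×10^-14 m = 17.7 fm.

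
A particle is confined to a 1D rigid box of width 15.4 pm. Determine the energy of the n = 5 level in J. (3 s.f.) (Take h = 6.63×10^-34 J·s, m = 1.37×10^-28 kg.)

For an infinite well E_n = n²h²/(8mL²), so E_1 = h²/(8mL²) = (6.63×10^-34)²/(8·1.37×10^-28·(1.54×10^-11 m)²) = 1.691×10^-18 J.
Then E_5 = 5²·E_1 = 25·1.691×10^-18 J = 4.23×10^-17 J.

E_5 = 4.23×10^-17 J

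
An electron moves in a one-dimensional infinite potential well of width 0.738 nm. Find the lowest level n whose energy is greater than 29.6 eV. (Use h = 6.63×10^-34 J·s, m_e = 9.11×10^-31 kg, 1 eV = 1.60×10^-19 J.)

n = 7

E_1 = h²/(8m_eL²) = 1.107×10^-19 J = 0.6919 eV.
Need n² > 29.6/0.6919 = 42.78, i.e. n > 6.541.
The smallest integer satisfying this is n = 7.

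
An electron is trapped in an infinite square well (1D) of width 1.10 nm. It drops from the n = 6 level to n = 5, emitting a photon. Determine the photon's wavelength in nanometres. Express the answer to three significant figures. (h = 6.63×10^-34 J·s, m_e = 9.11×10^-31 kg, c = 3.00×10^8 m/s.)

λ = 363 nm

E_1 = h²/(8m_eL²) = 4.985×10^-20 J, so ΔE = (6² − 5²)E_1 = 5.483×10^-19 J.
λ = hc/ΔE = (6.63×10^-34·3.00×10^8)/5.483×10^-19 = 3.63×10^-7 m = 363 nm.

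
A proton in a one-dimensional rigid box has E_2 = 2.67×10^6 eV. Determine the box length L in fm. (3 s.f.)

L = 17.5 fm

From E_n = n²h²/(8m_pL²), L = n·h/√(8m_pE_n).
E_2 = 2.67×10^6 eV = 4.277×10^-13 J, so L = 2·6.626×10^-34/√(8·1.673×10^-27·4.277×10^-13) = 1.75×10^-14 m = 17.5 fm.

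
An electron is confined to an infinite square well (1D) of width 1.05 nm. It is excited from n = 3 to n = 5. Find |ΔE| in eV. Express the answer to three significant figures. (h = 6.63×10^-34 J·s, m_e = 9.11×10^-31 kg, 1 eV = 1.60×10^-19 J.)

E_1 = h²/(8m_eL²) = 5.471×10^-20 J.
|ΔE| = |3² − 5²|·E_1 = 16·5.471×10^-20 J = 8.754×10^-19 J = 5.47 eV.

|ΔE| = 5.47 eV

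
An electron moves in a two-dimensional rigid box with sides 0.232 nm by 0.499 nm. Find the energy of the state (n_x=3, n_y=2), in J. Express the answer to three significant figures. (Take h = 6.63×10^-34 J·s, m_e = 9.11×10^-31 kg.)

For a 2D rectangular well E = (h²/8m_e)·Σ n_i²/L_i² = (6.63×10^-34)²/(8·9.11×10^-31) · [3²/(0.232 nm)² + 2²/(0.499 nm)²].
Evaluating gives E = 1.11×10^-17 J.

E = 1.11×10^-17 J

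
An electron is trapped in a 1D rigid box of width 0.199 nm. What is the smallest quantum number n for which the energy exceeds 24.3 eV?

E_1 = h²/(8m_eL²) = 1.521×10^-18 J = 9.494 eV.
Need n² > 24.3/9.494 = 2.560, i.e. n > 1.600.
The smallest integer satisfying this is n = 2.

n = 2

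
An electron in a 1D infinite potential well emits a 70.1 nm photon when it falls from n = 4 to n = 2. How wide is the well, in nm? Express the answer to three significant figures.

The photon carries ΔE = hc/λ = 6.626×10^-34·2.998×10^8/7.01×10^-8 m = 2.834×10^-18 J.
Since ΔE = (4² − 2²)E_1, E_1 = 2.362×10^-19 J, and L = h/√(8m_eE_1) = 5.05×10^-10 m = 0.505 nm.

L = 0.505 nm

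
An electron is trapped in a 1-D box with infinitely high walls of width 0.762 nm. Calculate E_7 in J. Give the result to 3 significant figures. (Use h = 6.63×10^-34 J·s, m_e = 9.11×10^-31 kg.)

For an infinite well E_n = n²h²/(8m_eL²), so E_1 = h²/(8m_eL²) = (6.63×10^-34)²/(8·9.11×10^-31·(7.62×10^-10 m)²) = 1.039×10^-19 J.
Then E_7 = 7²·E_1 = 49·1.039×10^-19 J = 5.09×10^-18 J.

E_7 = 5.09×10^-18 J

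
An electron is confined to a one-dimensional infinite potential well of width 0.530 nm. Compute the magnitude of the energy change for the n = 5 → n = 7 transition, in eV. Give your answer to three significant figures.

E_1 = h²/(8m_eL²) = 2.145×10^-19 J.
|ΔE| = |5² − 7²|·E_1 = 24·2.145×10^-19 J = 5.148×10^-18 J = 32.1 eV.

|ΔE| = 32.1 eV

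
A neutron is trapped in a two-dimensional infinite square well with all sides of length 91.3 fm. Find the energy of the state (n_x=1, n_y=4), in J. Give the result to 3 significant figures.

E = 6.68×10^-14 J

For a 2D rectangular well E = (h²/8m_n)·Σ n_i²/L_i² = (6.626×10^-34)²/(8·1.675×10^-27) · [1²/(91.3 fm)² + 4²/(91.3 fm)²].
Evaluating gives E = 6.68×10^-14 J.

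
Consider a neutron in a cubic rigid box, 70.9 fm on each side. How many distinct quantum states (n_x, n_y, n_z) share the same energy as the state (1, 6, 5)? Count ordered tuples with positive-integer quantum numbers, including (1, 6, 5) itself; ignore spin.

The level has n_x² + n_y² + n_z² = 62. The ordered positive-integer solutions are (1, 5, 6), (1, 6, 5), (2, 3, 7), (2, 7, 3), (3, 2, 7), (3, 7, 2), (5, 1, 6), (5, 6, 1), (6, 1, 5), (6, 5, 1), (7, 2, 3), (7, 3, 2).
That gives 12 states.

degeneracy = 12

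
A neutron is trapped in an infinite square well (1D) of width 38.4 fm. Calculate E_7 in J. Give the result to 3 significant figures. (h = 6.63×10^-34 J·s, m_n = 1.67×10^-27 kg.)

E_7 = 1.09×10^-12 J

For an infinite well E_n = n²h²/(8m_nL²), so E_1 = h²/(8m_nL²) = (6.63×10^-34)²/(8·1.67×10^-27·(3.84×10^-14 m)²) = 2.231×10^-14 J.
Then E_7 = 7²·E_1 = 49·2.231×10^-14 J = 1.09×10^-12 J.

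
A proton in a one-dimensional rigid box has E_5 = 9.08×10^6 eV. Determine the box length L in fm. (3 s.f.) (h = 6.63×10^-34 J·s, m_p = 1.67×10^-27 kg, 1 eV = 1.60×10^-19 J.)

L = 23.8 fm

From E_n = n²h²/(8m_pL²), L = n·h/√(8m_pE_n).
E_5 = 9.08×10^6 eV = 1.453×10^-12 J, so L = 5·6.63×10^-34/√(8·1.67×10^-27·1.453×10^-12) = 2.38×10^-14 m = 23.8 fm.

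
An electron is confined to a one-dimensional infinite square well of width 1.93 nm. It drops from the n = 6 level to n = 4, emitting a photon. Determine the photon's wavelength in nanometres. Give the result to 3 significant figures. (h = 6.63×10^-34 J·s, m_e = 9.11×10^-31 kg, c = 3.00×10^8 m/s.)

E_1 = h²/(8m_eL²) = 1.619×10^-20 J, so ΔE = (6² − 4²)E_1 = 3.238×10^-19 J.
λ = hc/ΔE = (6.63×10^-34·3.00×10^8)/3.238×10^-19 = 6.14×10^-7 m = 614 nm.

λ = 614 nm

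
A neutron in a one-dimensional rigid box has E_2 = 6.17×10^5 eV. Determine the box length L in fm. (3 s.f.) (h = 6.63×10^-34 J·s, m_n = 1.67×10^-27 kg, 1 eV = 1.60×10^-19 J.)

From E_n = n²h²/(8m_nL²), L = n·h/√(8m_nE_n).
E_2 = 6.17×10^5 eV = 9.872×10^-14 J, so L = 2·6.63×10^-34/√(8·1.67×10^-27·9.872×10^-14) = 3.65×10^-14 m = 36.5 fm.

L = 36.5 fm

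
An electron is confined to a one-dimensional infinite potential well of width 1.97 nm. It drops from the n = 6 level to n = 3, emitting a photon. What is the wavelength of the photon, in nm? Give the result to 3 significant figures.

λ = 474 nm

E_1 = h²/(8m_eL²) = 1.552×10^-20 J, so ΔE = (6² − 3²)E_1 = 4.190×10^-19 J.
λ = hc/ΔE = (6.626×10^-34·2.998×10^8)/4.190×10^-19 = 4.74×10^-7 m = 474 nm.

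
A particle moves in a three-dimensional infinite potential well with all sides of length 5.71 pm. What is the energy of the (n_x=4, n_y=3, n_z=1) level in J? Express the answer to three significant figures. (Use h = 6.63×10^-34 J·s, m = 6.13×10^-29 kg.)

For a 3D rectangular well E = (h²/8m)·Σ n_i²/L_i² = (6.63×10^-34)²/(8·6.13×10^-29) · [4²/(5.71 pm)² + 3²/(5.71 pm)² + 1²/(5.71 pm)²].
Evaluating gives E = 7.15×10^-16 J.

E = 7.15×10^-16 J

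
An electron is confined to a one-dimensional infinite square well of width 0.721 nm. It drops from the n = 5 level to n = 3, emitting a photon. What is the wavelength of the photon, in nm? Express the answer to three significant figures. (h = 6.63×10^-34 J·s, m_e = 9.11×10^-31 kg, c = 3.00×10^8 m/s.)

E_1 = h²/(8m_eL²) = 1.160×10^-19 J, so ΔE = (5² − 3²)E_1 = 1.856×10^-18 J.
λ = hc/ΔE = (6.63×10^-34·3.00×10^8)/1.856×10^-18 = 1.07×10^-7 m = 107 nm.

λ = 107 nm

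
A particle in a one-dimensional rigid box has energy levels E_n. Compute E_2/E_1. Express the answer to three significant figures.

E_n ∝ n², so E_2/E_1 = 2²/1² = 4/1 = 4.00.

4.00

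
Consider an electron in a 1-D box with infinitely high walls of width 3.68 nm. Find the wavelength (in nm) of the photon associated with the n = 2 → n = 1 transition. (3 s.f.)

E_1 = h²/(8m_eL²) = 4.449×10^-21 J, so ΔE = (2² − 1²)E_1 = 1.335×10^-20 J.
λ = hc/ΔE = (6.626×10^-34·2.998×10^8)/1.335×10^-20 = 1.49×10^-5 m = 1.49×10^4 nm.

λ = 1.49×10^4 nm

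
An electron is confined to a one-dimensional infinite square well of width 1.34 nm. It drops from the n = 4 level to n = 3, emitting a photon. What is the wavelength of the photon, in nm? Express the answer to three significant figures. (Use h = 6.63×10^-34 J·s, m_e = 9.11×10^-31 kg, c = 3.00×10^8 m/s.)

E_1 = h²/(8m_eL²) = 3.359×10^-20 J, so ΔE = (4² − 3²)E_1 = 2.351×10^-19 J.
λ = hc/ΔE = (6.63×10^-34·3.00×10^8)/2.351×10^-19 = 8.46×10^-7 m = 846 nm.

λ = 846 nm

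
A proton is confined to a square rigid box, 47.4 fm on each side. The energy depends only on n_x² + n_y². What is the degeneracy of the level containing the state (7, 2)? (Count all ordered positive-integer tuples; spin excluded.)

The level has n_x² + n_y² = 53. The ordered positive-integer solutions are (2, 7), (7, 2).
That gives 2 states.

degeneracy = 2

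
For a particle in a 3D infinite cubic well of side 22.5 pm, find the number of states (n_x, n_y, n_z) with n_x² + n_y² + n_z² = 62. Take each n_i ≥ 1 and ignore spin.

The level has n_x² + n_y² + n_z² = 62. The ordered positive-integer solutions are (1, 5, 6), (1, 6, 5), (2, 3, 7), (2, 7, 3), (3, 2, 7), (3, 7, 2), (5, 1, 6), (5, 6, 1), (6, 1, 5), (6, 5, 1), (7, 2, 3), (7, 3, 2).
That gives 12 states.

degeneracy = 12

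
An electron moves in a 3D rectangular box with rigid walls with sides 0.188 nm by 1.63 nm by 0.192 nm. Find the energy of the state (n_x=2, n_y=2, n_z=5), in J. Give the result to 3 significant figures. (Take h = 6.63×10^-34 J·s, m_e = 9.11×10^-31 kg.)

For a 3D rectangular well E = (h²/8m_e)·Σ n_i²/L_i² = (6.63×10^-34)²/(8·9.11×10^-31) · [2²/(0.188 nm)² + 2²/(1.63 nm)² + 5²/(0.192 nm)²].
Evaluating gives E = 4.78×10^-17 J.

E = 4.78×10^-17 J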